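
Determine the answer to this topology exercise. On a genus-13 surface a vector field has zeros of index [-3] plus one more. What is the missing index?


Poincare-Hopf: sum of indices = chi(M).
chi(Sigma_13) = 2 - 2*13 = -24.
Sum of known indices = -3.
x = chi - (sum known) = -24 - (-3) = -21

-21


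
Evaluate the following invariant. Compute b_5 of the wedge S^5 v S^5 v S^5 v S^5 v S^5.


For a wedge of spheres, H_k (k>0) is free on one generator per sphere of dimension k.
Spheres of dimension 5: count = 5.
b_5 = 5

5


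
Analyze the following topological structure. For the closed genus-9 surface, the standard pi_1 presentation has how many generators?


Standard presentation: pi_1(Sigma_g) = <a_1,b_1,...,a_g,b_g | [a_1,b_1]...[a_g,b_g] = 1>.
Number of generators = 2g = 2*9 = 18

18


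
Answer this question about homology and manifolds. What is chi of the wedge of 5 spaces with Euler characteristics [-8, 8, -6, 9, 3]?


chi(A v B) = chi(A) + chi(B) - 1 (one point identified).
For 5 spaces: chi = (sum chi_i) - (5 - 1).
sum = 6; chi = 6 - 4 = 2

2


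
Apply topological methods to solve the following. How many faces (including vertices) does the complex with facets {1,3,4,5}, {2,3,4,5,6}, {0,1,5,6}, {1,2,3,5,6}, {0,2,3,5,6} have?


Each maximal simplex on m vertices has 2^m - 1 nonempty faces.
Take the union (dedupe shared faces).
Total distinct faces = 71

71


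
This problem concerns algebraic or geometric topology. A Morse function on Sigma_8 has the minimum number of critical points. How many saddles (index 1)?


A perfect Morse function has m_k = b_k.
For Sigma_8: b_0=1, b_1=2g=16, b_2=1.
Saddles m_1 = 2g = 16

16


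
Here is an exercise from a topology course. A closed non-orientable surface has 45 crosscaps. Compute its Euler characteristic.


For a non-orientable closed surface with k crosscaps: chi = 2 - k.
Here k = 45.
chi = 2 - 45 = -43

-43


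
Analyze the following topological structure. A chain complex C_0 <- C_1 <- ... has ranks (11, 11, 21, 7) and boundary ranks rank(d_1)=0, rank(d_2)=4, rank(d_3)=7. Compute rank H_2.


rank H_k = rank(ker d_k) - rank(im d_{k+1}).
rank(ker d_2) = rank(C_2) - rank(d_2) = 21 - 4 = 17.
rank(im d_{2+1}) = 7.
rank H_2 = 17 - 7 = 10

10


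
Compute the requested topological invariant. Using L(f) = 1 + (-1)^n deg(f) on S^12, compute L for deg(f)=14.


On S^12: L(f) = tr(f_0*) + (-1)^12 tr(f_12*) = 1 + (-1)^12 * deg(f).
L(f) = 1 + (-1)^12 * 14 = 1 + 14 = 15

15


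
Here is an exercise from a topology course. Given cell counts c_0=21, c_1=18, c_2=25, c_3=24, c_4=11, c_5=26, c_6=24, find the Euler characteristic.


chi = sum_k (-1)^k c_k.
= (-1)^0*21 + (-1)^1*18 + (-1)^2*25 + (-1)^3*24 + (-1)^4*11 + (-1)^5*26 + (-1)^6*24
= (21) + (-18) + (25) + (-24) + (11) + (-26) + (24)
= 13

13


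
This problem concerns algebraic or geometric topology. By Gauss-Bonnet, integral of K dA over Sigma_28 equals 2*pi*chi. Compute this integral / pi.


Gauss-Bonnet: integral K dA = 2*pi*chi(M).
chi(Sigma_28) = 2 - 2*28 = -54.
(integral K dA)/pi = 2*chi = 2*(-54) = -108

-108


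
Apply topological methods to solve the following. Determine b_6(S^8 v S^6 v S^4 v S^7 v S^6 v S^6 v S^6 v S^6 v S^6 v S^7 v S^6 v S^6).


For a wedge of spheres, H_k (k>0) is free on one generator per sphere of dimension k.
Spheres of dimension 6: count = 8.
b_6 = 8

8


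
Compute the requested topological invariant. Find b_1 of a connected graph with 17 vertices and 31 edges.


For a connected graph: rank(pi_1) = b_1 = E - V + 1 = 1 - chi.
chi = V - E = 17 - 31 = -14.
rank = 1 - (-14) = 31 - 17 + 1 = 15

15


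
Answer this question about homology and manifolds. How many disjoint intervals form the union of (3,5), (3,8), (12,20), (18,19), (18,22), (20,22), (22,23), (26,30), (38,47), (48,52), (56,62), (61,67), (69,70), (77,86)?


Sort and merge overlapping open intervals.
Merged: (3,8), (12,22), (22,23), (26,30), (38,47), (48,52), (56,67), (69,70), (77,86).
Number of components = 9

9


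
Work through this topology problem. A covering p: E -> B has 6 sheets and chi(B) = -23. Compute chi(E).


For a finite covering: chi(E) = (number of sheets) * chi(B).
chi(E) = 6 * (-23) = -138

-138


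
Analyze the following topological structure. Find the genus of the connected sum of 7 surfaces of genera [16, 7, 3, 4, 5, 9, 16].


Genus is additive under connected sum of orientable surfaces.
g = 16 + 7 + 3 + 4 + 5 + 9 + 16 = 60

60


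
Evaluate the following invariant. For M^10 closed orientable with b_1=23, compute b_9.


Poincare duality for closed orientable n-manifolds: b_k = b_{n-k}.
Here n = 10, so b_9 = b_1 = 23

23


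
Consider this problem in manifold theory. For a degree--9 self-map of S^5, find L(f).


On S^5: L(f) = tr(f_0*) + (-1)^5 tr(f_5*) = 1 + (-1)^5 * deg(f).
L(f) = 1 + (-1)^5 * -9 = 1 + 9 = 10

10


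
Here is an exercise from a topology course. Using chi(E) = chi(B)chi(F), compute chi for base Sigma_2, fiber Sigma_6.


For a fiber bundle F -> E -> B (with CW structure): chi(E) = chi(B) * chi(F).
chi(Sigma_2) = -2, chi(Sigma_6) = -10.
chi(E) = (-2) * (-10) = 20

20


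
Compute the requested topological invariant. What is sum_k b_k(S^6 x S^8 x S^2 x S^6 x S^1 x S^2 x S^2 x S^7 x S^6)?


Total Betti number is multiplicative under products.
Each S^d (d>=1) has total Betti number 2.
There are 9 sphere factors.
Total = 2^9 = 512

512


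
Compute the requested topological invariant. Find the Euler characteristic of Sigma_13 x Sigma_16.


chi(Sigma_13) = 2 - 2*13 = -24
chi(Sigma_16) = 2 - 2*16 = -30
chi(product) = (-24) * (-30) = 720

720


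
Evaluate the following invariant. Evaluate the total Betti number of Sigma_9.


For Sigma_9: b_0 = 1, b_1 = 2g = 18, b_2 = 1.
Total = 1 + 18 + 1 = 20

20


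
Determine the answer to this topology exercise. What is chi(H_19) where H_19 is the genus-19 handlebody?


A genus-g handlebody deformation retracts to a wedge of g circles.
chi(vee_g S^1) = 1 - g.
chi(H_19) = 1 - 19 = -18

-18


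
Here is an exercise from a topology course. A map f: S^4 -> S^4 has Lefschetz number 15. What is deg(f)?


L(f) = 1 + (-1)^4 deg(f) on S^4.
15 = 1 + (-1)^4 * deg(f)
(-1)^4 * deg(f) = 14
deg(f) = 14

14


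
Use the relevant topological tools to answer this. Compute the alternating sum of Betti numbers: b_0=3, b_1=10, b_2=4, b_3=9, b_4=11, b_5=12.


chi = sum_k (-1)^k b_k.
= (3) + (-10) + (4) + (-9) + (11) + (-12)
= -13

-13


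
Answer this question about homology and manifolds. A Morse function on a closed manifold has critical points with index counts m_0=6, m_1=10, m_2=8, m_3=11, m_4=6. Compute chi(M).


Morse theory: chi(M) = sum_k (-1)^k m_k where m_k = #(index-k critical points).
= (6) + (-10) + (8) + (-11) + (6) = -1

-1


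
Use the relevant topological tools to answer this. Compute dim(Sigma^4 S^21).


Each suspension raises dimension by 1: Sigma S^n = S^{n+1}.
Sigma^4 S^21 = S^{21+4} = S^25

25


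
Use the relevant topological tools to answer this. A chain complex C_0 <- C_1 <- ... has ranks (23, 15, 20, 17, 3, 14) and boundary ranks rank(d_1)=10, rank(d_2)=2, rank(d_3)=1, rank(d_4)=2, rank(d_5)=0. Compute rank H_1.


rank H_k = rank(ker d_k) - rank(im d_{k+1}).
rank(ker d_1) = rank(C_1) - rank(d_1) = 15 - 10 = 5.
rank(im d_{1+1}) = 2.
rank H_1 = 5 - 2 = 3

3


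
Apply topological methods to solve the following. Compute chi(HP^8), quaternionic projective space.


HP^8 has one cell in each dimension 0, 4, ..., 4*8 (8+1 cells, all even-dim).
chi = 8 + 1 = 9

9


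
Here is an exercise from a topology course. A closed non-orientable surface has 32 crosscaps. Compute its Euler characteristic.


For a non-orientable closed surface with k crosscaps: chi = 2 - k.
Here k = 32.
chi = 2 - 32 = -30

-30


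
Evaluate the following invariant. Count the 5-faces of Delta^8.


Delta^8 has 8+1 vertices. A 5-face is a choice of 5+1 vertices.
f_5 = C(8+1, 5+1) = C(9,6) = 84

84


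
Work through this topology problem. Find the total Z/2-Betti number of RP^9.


H^k(RP^9; Z/2) = Z/2 for each 0 <= k <= 9.
Total dimension = 9 + 1 = 10

10


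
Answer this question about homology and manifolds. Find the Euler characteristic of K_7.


K_7: V = 7, E = C(7,2) = 21.
chi = V - E = 7 - 21 = -14

-14


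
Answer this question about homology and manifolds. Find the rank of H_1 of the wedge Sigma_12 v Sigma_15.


For a wedge: H_1(A v B) = H_1(A) + H_1(B).
b_1(Sigma_12) = 24, b_1(Sigma_15) = 30.
b_1 = 24 + 30 = 54

54


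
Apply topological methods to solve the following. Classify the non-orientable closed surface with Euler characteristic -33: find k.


chi = 2 - k for closed non-orientable surfaces with k crosscaps.
-33 = 2 - k
k = 2 - (-33) = 35

35


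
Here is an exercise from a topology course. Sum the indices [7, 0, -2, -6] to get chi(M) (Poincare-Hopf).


Poincare-Hopf: chi(M) = sum of indices of zeros.
chi = (7) + (0) + (-2) + (-6) = -1

-1


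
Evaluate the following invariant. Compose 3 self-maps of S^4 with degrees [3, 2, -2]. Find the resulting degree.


Degree is multiplicative: deg(composition) = product of degrees.
= (3) * (2) * (-2) = -12

-12


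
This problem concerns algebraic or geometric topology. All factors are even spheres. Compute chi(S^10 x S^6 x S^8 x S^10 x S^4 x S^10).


chi is multiplicative: chi(X x Y) = chi(X) chi(Y).
Each even-dim sphere has chi = 2. There are 6 factors.
chi = 2^6 = 64

64


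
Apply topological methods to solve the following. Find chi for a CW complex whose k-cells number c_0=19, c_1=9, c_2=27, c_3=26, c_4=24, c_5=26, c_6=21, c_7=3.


chi = sum_k (-1)^k c_k.
= (-1)^0*19 + (-1)^1*9 + (-1)^2*27 + (-1)^3*26 + (-1)^4*24 + (-1)^5*26 + (-1)^6*21 + (-1)^7*3
= (19) + (-9) + (27) + (-26) + (24) + (-26) + (21) + (-3)
= 27

27


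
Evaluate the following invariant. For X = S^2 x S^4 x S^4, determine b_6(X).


Each S^d has Poincare polynomial 1 + t^d.
The product S^2 x S^4 x S^4 has Poincare polynomial prod(1+t^d_i).
Expanding: b_0=1, b_2=1, b_4=2, b_6=2, b_8=1, b_10=1.
b_6 = 2

2


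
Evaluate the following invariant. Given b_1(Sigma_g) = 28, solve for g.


For a closed orientable surface: b_1 = 2g.
28 = 2g
g = 28 / 2 = 14

14


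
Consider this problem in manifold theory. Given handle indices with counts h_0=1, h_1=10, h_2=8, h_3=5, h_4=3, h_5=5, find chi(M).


Handles of index k contribute (-1)^k to chi (same as CW cells).
chi = (1) + (-10) + (8) + (-5) + (3) + (-5) = -8

-8


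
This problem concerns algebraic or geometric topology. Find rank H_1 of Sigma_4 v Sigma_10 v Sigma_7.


For a wedge X v Y: reduced H_k(X v Y) = H_k(X) + H_k(Y).
Each Sigma_g contributes b_1 = 2g.
b_1 = 8 + 20 + 14 = 42

42


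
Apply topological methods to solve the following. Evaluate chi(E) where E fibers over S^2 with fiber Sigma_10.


chi(S^2) = 2 (n even), chi(Sigma_10) = 2 - 2*10 = -18.
chi(E) = 2 * (-18) = -36

-36


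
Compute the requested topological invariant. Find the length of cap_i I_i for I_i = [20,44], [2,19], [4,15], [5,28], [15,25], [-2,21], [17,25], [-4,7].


Intersection = [max(a_i), min(b_i)] = [20, 7].
Since 20 > 7, the intersection is empty.
Length = 0

0


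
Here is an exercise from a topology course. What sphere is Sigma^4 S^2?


Each suspension raises dimension by 1: Sigma S^n = S^{n+1}.
Sigma^4 S^2 = S^{2+4} = S^6

6


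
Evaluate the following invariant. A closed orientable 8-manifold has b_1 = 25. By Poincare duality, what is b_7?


Poincare duality for closed orientable n-manifolds: b_k = b_{n-k}.
Here n = 8, so b_7 = b_1 = 25

25


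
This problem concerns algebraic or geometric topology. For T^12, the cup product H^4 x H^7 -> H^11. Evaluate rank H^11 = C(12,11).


Cup product: H^p x H^q -> H^{p+q}; here p+q = 4+7 = 11.
rank H^k(T^n) = C(n,k).
C(12,11) = 12

12


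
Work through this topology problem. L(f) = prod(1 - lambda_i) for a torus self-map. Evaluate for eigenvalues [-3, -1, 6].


For a torus self-map: L(f) = det(I - A) where A acts on H_1.
L(f) = (1--3) * (1--1) * (1-6) = 4 * 2 * -5 = -40

-40


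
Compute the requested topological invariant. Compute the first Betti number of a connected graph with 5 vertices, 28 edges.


For a connected graph: rank(pi_1) = b_1 = E - V + 1 = 1 - chi.
chi = V - E = 5 - 28 = -23.
rank = 1 - (-23) = 28 - 5 + 1 = 24

24


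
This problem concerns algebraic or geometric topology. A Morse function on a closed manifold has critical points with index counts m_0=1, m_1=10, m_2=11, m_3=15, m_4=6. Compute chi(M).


Morse theory: chi(M) = sum_k (-1)^k m_k where m_k = #(index-k critical points).
= (1) + (-10) + (11) + (-15) + (6) = -7

-7


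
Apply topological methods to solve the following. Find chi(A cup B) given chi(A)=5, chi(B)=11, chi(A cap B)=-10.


chi(A cup B) = chi(A) + chi(B) - chi(A cap B)
= 5 + (11) - (-10)
= 26

26


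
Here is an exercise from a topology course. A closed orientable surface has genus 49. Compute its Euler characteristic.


For a closed orientable surface of genus g: chi = 2 - 2g.
Here g = 49.
chi = 2 - 2*49 = 2 - 98 = -96

-96


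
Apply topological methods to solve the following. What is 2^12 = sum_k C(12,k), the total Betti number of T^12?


b_k(T^12) = C(12,k), so the sum over k is sum_k C(12,k) = 2^12.
Total = 2^12 = 4096

4096


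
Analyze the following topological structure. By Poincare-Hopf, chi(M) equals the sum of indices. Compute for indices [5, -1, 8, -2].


Poincare-Hopf: chi(M) = sum of indices of zeros.
chi = (5) + (-1) + (8) + (-2) = 10

10


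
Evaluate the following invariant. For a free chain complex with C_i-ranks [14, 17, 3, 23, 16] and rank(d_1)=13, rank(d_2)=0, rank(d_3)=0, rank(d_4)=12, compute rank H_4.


rank H_k = rank(ker d_k) - rank(im d_{k+1}).
rank(ker d_4) = rank(C_4) - rank(d_4) = 16 - 12 = 4.
rank(im d_{4+1}) = 0.
rank H_4 = 4 - 0 = 4

4


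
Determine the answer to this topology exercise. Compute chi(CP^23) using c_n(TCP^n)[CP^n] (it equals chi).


For any closed oriented manifold, <e(TM),[M]> = chi(M).
chi(CP^23) = 23+1 = 24

24


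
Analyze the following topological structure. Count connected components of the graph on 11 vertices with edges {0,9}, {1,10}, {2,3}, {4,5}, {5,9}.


Run DFS/union-find over 11 vertices.
V = 11, E = 5.
Number of components = 6

6


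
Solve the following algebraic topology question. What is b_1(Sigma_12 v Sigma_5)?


For a wedge: H_1(A v B) = H_1(A) + H_1(B).
b_1(Sigma_12) = 24, b_1(Sigma_5) = 10.
b_1 = 24 + 10 = 34

34


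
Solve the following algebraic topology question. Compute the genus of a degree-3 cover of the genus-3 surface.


For an n-sheeted cover: chi(E) = n * chi(B).
chi(Sigma_3) = 2 - 2*3 = -4.
chi(E) = 3 * (-4) = -12.
genus(E) = (2 - chi(E))/2 = (2 - (-12))/2 = 14/2 = 7

7


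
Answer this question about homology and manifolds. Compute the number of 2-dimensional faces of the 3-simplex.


Delta^3 has 3+1 vertices. A 2-face is a choice of 2+1 vertices.
f_2 = C(3+1, 2+1) = C(4,3) = 4

4


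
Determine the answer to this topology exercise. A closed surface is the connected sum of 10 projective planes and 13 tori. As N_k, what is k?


Since a >= 1, the sum is non-orientable; each T^2 can be replaced by RP^2 # RP^2 (since T^2#RP^2 = 3RP^2).
Total crosscaps k = 10 + 2*13 = 36.
Check via chi: chi = 10*1 + 13*0 - (10+13-1)*2 = -34 = 2 - k = -34. Consistent.

36


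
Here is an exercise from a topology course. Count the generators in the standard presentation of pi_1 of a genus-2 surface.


Standard presentation: pi_1(Sigma_g) = <a_1,b_1,...,a_g,b_g | [a_1,b_1]...[a_g,b_g] = 1>.
Number of generators = 2g = 2*2 = 4

4


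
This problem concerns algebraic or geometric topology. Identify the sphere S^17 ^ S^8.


S^m ^ S^n = S^{m+n}.
k = 17 + 8 = 25

25


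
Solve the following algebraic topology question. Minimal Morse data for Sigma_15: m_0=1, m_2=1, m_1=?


A perfect Morse function has m_k = b_k.
For Sigma_15: b_0=1, b_1=2g=30, b_2=1.
Saddles m_1 = 2g = 30

30


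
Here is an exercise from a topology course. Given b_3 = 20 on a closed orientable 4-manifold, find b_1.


Poincare duality for closed orientable n-manifolds: b_k = b_{n-k}.
Here n = 4, so b_1 = b_3 = 20

20


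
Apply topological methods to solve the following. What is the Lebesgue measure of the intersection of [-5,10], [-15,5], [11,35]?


Intersection = [max(a_i), min(b_i)] = [11, 5].
Since 11 > 5, the intersection is empty.
Length = 0

0


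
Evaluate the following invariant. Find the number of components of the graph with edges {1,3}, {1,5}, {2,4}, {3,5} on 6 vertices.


Run DFS/union-find over 6 vertices.
V = 6, E = 4.
Number of components = 3

3


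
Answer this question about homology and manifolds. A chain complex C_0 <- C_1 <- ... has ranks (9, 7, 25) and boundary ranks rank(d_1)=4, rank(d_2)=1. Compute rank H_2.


rank H_k = rank(ker d_k) - rank(im d_{k+1}).
rank(ker d_2) = rank(C_2) - rank(d_2) = 25 - 1 = 24.
rank(im d_{2+1}) = 0.
rank H_2 = 24 - 0 = 24

24


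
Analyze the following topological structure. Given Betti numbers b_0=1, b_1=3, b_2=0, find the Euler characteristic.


chi = sum_k (-1)^k b_k.
= (1) + (-3) + (0)
= -2

-2


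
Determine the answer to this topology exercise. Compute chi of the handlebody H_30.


A genus-g handlebody deformation retracts to a wedge of g circles.
chi(vee_g S^1) = 1 - g.
chi(H_30) = 1 - 30 = -29

-29


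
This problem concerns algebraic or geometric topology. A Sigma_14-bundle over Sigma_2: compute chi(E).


For a fiber bundle F -> E -> B (with CW structure): chi(E) = chi(B) * chi(F).
chi(Sigma_2) = -2, chi(Sigma_14) = -26.
chi(E) = (-2) * (-26) = 52

52


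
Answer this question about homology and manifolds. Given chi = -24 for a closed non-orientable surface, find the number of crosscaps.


chi = 2 - k for closed non-orientable surfaces with k crosscaps.
-24 = 2 - k
k = 2 - (-24) = 26

26


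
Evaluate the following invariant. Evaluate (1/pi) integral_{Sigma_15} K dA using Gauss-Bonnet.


Gauss-Bonnet: integral K dA = 2*pi*chi(M).
chi(Sigma_15) = 2 - 2*15 = -28.
(integral K dA)/pi = 2*chi = 2*(-28) = -56

-56


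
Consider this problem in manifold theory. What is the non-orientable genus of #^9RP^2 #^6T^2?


Since a >= 1, the sum is non-orientable; each T^2 can be replaced by RP^2 # RP^2 (since T^2#RP^2 = 3RP^2).
Total crosscaps k = 9 + 2*6 = 21.
Check via chi: chi = 9*1 + 6*0 - (9+6-1)*2 = -19 = 2 - k = -19. Consistent.

21


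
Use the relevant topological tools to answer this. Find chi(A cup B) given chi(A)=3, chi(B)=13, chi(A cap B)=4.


chi(A cup B) = chi(A) + chi(B) - chi(A cap B)
= 3 + (13) - (4)
= 12

12


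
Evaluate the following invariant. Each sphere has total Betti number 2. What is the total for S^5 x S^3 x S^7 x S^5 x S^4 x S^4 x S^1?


Total Betti number is multiplicative under products.
Each S^d (d>=1) has total Betti number 2.
There are 7 sphere factors.
Total = 2^7 = 128

128


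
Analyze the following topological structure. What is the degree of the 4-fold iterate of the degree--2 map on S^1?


deg(f) = -2. Degree is multiplicative: deg(f^4) = (deg f)^4.
deg(f^4) = (-2)^4 = 16

16


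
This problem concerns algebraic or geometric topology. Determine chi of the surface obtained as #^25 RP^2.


For a non-orientable closed surface with k crosscaps: chi = 2 - k.
Here k = 25.
chi = 2 - 25 = -23

-23


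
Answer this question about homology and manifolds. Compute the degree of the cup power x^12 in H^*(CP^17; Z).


|x| = 2 in H^*(CP^n).
|x^12| = 12 * |x| = 12 * 2 = 24

24


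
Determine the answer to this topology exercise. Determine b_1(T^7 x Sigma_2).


pi_1(A x B) = pi_1(A) x pi_1(B); rank of abelianization = b_1.
b_1(T^7) = 7, b_1(Sigma_2) = 2*2 = 4.
b_1(product) = 7 + 4 = 11

11


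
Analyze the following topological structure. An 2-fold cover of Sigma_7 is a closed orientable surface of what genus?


For an n-sheeted cover: chi(E) = n * chi(B).
chi(Sigma_7) = 2 - 2*7 = -12.
chi(E) = 2 * (-12) = -24.
genus(E) = (2 - chi(E))/2 = (2 - (-24))/2 = 26/2 = 13

13


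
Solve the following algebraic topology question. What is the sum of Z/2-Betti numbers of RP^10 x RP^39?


dim H^*(RP^n; Z/2) = n+1 (one Z/2 in each degree 0..n).
Total Betti number is multiplicative.
Total = (10+1) * (39+1) = 11 * 40 = 440

440


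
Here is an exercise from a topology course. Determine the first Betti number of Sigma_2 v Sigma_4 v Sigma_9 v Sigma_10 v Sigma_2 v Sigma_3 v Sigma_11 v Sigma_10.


For a wedge X v Y: reduced H_k(X v Y) = H_k(X) + H_k(Y).
Each Sigma_g contributes b_1 = 2g.
b_1 = 4 + 8 + 18 + 20 + 4 + 6 + 22 + 20 = 102

102


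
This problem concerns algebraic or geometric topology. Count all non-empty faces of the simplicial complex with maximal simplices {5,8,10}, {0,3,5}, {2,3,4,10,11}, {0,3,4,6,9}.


Each maximal simplex on m vertices has 2^m - 1 nonempty faces.
Take the union (dedupe shared faces).
Total distinct faces = 68

68


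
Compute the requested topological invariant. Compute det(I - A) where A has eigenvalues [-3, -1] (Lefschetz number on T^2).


For a torus self-map: L(f) = det(I - A) where A acts on H_1.
L(f) = (1--3) * (1--1) = 4 * 2 = 8

8


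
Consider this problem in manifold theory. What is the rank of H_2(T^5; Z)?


By the Kunneth formula, b_k(T^n) = C(n,k).
b_2(T^5) = C(5,2).
C(5,2) = 5!/(2!*3!) = 10

10


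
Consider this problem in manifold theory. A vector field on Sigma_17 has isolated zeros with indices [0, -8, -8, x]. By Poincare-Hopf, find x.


Poincare-Hopf: sum of indices = chi(M).
chi(Sigma_17) = 2 - 2*17 = -32.
Sum of known indices = -16.
x = chi - (sum known) = -32 - (-16) = -16

-16


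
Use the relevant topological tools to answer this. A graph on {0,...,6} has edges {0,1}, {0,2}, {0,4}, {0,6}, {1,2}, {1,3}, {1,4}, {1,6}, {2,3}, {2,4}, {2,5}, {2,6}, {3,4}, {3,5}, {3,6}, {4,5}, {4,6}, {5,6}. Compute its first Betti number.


b_1 = E - V + (number of components).
E = 18, V = 7, components = 1.
b_1 = 18 - 7 + 1 = 12

12


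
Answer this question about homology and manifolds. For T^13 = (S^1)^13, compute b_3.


By the Kunneth formula, b_k(T^n) = C(n,k).
b_3(T^13) = C(13,3).
C(13,3) = 13!/(3!*10!) = 286

286


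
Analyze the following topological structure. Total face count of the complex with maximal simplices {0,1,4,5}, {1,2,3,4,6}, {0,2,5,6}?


Each maximal simplex on m vertices has 2^m - 1 nonempty faces.
Take the union (dedupe shared faces).
Total distinct faces = 52

52


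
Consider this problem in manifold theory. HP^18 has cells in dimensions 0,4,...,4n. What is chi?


HP^18 has one cell in each dimension 0, 4, ..., 4*18 (18+1 cells, all even-dim).
chi = 18 + 1 = 19

19


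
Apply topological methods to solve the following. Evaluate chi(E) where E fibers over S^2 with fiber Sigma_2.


chi(S^2) = 2 (n even), chi(Sigma_2) = 2 - 2*2 = -2.
chi(E) = 2 * (-2) = -4

-4


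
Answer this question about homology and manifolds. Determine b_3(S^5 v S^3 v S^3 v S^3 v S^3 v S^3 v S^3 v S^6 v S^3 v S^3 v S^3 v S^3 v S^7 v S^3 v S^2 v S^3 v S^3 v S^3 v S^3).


For a wedge of spheres, H_k (k>0) is free on one generator per sphere of dimension k.
Spheres of dimension 3: count = 15.
b_3 = 15

15


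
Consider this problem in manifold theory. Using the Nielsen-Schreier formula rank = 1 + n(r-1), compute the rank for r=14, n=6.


Nielsen-Schreier: an index-n subgroup of F_r is free of rank 1 + n(r-1).
Equivalently: chi(cover) = n*chi(base); chi(vee_r S^1) = 1 - 14 = -13.
chi(E) = 6*(-13) = -78; rank = 1 - chi(E) = 1 - (-78) = 79.
rank = 1 + 6*(14-1) = 1 + 78 = 79

79


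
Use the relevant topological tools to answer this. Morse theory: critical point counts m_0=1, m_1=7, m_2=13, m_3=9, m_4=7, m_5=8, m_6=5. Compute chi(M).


Morse theory: chi(M) = sum_k (-1)^k m_k where m_k = #(index-k critical points).
= (1) + (-7) + (13) + (-9) + (7) + (-8) + (5) = 2

2


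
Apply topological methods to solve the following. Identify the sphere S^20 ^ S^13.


S^m ^ S^n = S^{m+n}.
k = 20 + 13 = 33

33


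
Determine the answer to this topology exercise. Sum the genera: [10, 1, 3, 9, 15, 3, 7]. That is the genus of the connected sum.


Genus is additive under connected sum of orientable surfaces.
g = 10 + 1 + 3 + 9 + 15 + 3 + 7 = 48

48


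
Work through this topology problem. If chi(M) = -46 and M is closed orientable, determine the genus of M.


chi = 2 - 2g for closed orientable surfaces.
-46 = 2 - 2g
2g = 2 - (-46) = 48
g = 24

24


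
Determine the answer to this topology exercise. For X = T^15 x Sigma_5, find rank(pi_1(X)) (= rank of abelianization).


pi_1(A x B) = pi_1(A) x pi_1(B); rank of abelianization = b_1.
b_1(T^15) = 15, b_1(Sigma_5) = 2*5 = 10.
b_1(product) = 15 + 10 = 25

25


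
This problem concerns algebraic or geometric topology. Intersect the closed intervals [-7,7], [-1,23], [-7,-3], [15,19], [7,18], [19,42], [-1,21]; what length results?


Intersection = [max(a_i), min(b_i)] = [19, -3].
Since 19 > -3, the intersection is empty.
Length = 0

0


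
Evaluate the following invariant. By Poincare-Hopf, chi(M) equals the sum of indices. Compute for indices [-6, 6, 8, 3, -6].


Poincare-Hopf: chi(M) = sum of indices of zeros.
chi = (-6) + (6) + (8) + (3) + (-6) = 5

5


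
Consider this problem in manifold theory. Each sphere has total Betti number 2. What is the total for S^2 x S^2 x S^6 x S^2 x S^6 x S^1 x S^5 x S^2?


Total Betti number is multiplicative under products.
Each S^d (d>=1) has total Betti number 2.
There are 8 sphere factors.
Total = 2^8 = 256

256


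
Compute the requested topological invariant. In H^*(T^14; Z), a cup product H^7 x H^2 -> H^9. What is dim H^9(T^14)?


Cup product: H^p x H^q -> H^{p+q}; here p+q = 7+2 = 9.
rank H^k(T^n) = C(n,k).
C(14,9) = 2002

2002


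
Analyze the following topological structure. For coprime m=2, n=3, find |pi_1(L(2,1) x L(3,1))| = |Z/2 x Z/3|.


pi_1(X x Y) = pi_1(X) x pi_1(Y).
pi_1(L(2,1)) = Z/2, pi_1(L(3,1)) = Z/3.
|Z/2 x Z/3| = 2 * 3 = 6

6


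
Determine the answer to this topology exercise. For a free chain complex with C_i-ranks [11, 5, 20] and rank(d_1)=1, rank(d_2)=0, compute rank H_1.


rank H_k = rank(ker d_k) - rank(im d_{k+1}).
rank(ker d_1) = rank(C_1) - rank(d_1) = 5 - 1 = 4.
rank(im d_{1+1}) = 0.
rank H_1 = 4 - 0 = 4

4


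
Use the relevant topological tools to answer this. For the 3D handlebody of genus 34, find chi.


A genus-g handlebody deformation retracts to a wedge of g circles.
chi(vee_g S^1) = 1 - g.
chi(H_34) = 1 - 34 = -33

-33


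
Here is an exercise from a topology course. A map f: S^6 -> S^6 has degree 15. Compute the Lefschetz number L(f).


On S^6: L(f) = tr(f_0*) + (-1)^6 tr(f_6*) = 1 + (-1)^6 * deg(f).
L(f) = 1 + (-1)^6 * 15 = 1 + 15 = 16

16


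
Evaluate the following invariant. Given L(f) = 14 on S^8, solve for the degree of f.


L(f) = 1 + (-1)^8 deg(f) on S^8.
14 = 1 + (-1)^8 * deg(f)
(-1)^8 * deg(f) = 13
deg(f) = 13

13


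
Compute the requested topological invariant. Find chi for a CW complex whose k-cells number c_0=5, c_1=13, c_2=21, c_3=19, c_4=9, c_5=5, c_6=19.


chi = sum_k (-1)^k c_k.
= (-1)^0*5 + (-1)^1*13 + (-1)^2*21 + (-1)^3*19 + (-1)^4*9 + (-1)^5*5 + (-1)^6*19
= (5) + (-13) + (21) + (-19) + (9) + (-5) + (19)
= 17

17


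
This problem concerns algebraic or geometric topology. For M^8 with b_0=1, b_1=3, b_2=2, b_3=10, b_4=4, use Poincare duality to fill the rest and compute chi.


By Poincare duality b_k = b_{8-k}, so full Betti numbers: b_0=1, b_1=3, b_2=2, b_3=10, b_4=4, b_5=10, b_6=2, b_7=3, b_8=1.
chi = sum (-1)^k b_k = -16

-16


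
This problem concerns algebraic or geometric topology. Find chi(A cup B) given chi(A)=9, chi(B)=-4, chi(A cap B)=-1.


chi(A cup B) = chi(A) + chi(B) - chi(A cap B)
= 9 + (-4) - (-1)
= 6

6


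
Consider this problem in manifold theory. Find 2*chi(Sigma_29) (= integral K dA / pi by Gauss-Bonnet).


Gauss-Bonnet: integral K dA = 2*pi*chi(M).
chi(Sigma_29) = 2 - 2*29 = -56.
(integral K dA)/pi = 2*chi = 2*(-56) = -112

-112


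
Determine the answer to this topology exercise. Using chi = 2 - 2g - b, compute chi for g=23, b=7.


For a compact orientable surface with genus g and b boundary components: chi = 2 - 2g - b.
chi = 2 - 2*23 - 7 = 2 - 46 - 7 = -51

-51


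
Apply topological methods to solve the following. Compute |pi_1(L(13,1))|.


pi_1(L(p,q)) = Z/pZ for any q coprime to p.
|pi_1(L(13,1))| = 13

13


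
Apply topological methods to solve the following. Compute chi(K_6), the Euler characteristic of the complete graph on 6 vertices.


K_6: V = 6, E = C(6,2) = 15.
chi = V - E = 6 - 15 = -9

-9


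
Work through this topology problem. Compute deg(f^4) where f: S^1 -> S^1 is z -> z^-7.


deg(f) = -7. Degree is multiplicative: deg(f^4) = (deg f)^4.
deg(f^4) = (-7)^4 = 2401

2401


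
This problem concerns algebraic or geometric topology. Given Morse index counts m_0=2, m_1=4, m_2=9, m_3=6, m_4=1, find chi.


Morse theory: chi(M) = sum_k (-1)^k m_k where m_k = #(index-k critical points).
= (2) + (-4) + (9) + (-6) + (1) = 2

2


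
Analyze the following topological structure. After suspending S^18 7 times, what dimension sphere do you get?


Each suspension raises dimension by 1: Sigma S^n = S^{n+1}.
Sigma^7 S^18 = S^{18+7} = S^25

25


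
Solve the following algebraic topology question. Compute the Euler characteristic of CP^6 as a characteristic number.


For any closed oriented manifold, <e(TM),[M]> = chi(M).
chi(CP^6) = 6+1 = 7

7


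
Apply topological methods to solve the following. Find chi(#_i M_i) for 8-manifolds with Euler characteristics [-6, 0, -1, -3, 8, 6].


For n-manifolds: chi(A#B) = chi(A) + chi(B) - chi(S^8).
chi(S^8) = 1 + (-1)^8 = 2.
chi(#) = (sum chi_i) - (6-1)*chi(S^8) = 4 - 5*2 = -6

-6


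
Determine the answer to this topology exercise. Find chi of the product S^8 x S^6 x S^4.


chi is multiplicative: chi(X x Y) = chi(X) chi(Y).
Each even-dim sphere has chi = 2. There are 3 factors.
chi = 2^3 = 8

8


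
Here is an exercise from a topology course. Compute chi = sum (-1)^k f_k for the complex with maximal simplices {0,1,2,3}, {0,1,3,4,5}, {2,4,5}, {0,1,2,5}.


Enumerate all faces; f-vector: f_0=6, f_1=15, f_2=16, f_3=7, f_4=1.
chi = sum (-1)^k f_k = 1

1


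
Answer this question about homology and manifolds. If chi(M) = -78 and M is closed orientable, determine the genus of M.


chi = 2 - 2g for closed orientable surfaces.
-78 = 2 - 2g
2g = 2 - (-78) = 80
g = 40

40


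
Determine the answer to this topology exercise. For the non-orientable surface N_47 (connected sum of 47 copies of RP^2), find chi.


For a non-orientable closed surface with k crosscaps: chi = 2 - k.
Here k = 47.
chi = 2 - 47 = -45

-45


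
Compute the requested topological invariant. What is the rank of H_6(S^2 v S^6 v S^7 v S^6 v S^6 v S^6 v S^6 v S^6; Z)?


For a wedge of spheres, H_k (k>0) is free on one generator per sphere of dimension k.
Spheres of dimension 6: count = 6.
b_6 = 6

6


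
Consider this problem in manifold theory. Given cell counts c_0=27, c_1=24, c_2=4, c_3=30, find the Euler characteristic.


chi = sum_k (-1)^k c_k.
= (-1)^0*27 + (-1)^1*24 + (-1)^2*4 + (-1)^3*30
= (27) + (-24) + (4) + (-30)
= -23

-23


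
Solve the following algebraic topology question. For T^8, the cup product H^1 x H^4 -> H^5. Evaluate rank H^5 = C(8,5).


Cup product: H^p x H^q -> H^{p+q}; here p+q = 1+4 = 5.
rank H^k(T^n) = C(n,k).
C(8,5) = 56

56


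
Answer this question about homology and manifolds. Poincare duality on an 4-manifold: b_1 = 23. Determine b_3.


Poincare duality for closed orientable n-manifolds: b_k = b_{n-k}.
Here n = 4, so b_3 = b_1 = 23

23


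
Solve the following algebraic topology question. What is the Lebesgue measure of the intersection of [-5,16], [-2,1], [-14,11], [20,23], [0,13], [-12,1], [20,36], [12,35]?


Intersection = [max(a_i), min(b_i)] = [20, 1].
Since 20 > 1, the intersection is empty.
Length = 0

0


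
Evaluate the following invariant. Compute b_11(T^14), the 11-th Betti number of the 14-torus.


By the Kunneth formula, b_k(T^n) = C(n,k).
b_11(T^14) = C(14,11).
C(14,11) = 14!/(11!*3!) = 364

364


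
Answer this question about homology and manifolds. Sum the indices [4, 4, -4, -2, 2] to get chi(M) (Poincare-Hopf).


Poincare-Hopf: chi(M) = sum of indices of zeros.
chi = (4) + (4) + (-4) + (-2) + (2) = 4

4


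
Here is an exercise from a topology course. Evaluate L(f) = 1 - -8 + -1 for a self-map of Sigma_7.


L(f) = tr(f_0*) - tr(f_1*) + tr(f_2*).
= 1 - (-8) + (-1)
= 8

8


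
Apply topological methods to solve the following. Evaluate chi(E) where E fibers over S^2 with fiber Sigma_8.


chi(S^2) = 2 (n even), chi(Sigma_8) = 2 - 2*8 = -14.
chi(E) = 2 * (-14) = -28

-28


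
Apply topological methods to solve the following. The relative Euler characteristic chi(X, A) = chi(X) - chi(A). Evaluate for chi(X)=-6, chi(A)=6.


Relative Euler characteristic: chi(X, A) = chi(X) - chi(A).
= -6 - (6) = -12

-12


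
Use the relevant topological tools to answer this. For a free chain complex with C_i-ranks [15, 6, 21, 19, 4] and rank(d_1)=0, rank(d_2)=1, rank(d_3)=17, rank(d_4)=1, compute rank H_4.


rank H_k = rank(ker d_k) - rank(im d_{k+1}).
rank(ker d_4) = rank(C_4) - rank(d_4) = 4 - 1 = 3.
rank(im d_{4+1}) = 0.
rank H_4 = 3 - 0 = 3

3


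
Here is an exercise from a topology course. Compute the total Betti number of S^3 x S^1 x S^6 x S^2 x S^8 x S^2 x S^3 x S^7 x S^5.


Total Betti number is multiplicative under products.
Each S^d (d>=1) has total Betti number 2.
There are 9 sphere factors.
Total = 2^9 = 512

512


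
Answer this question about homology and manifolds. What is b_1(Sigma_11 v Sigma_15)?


For a wedge: H_1(A v B) = H_1(A) + H_1(B).
b_1(Sigma_11) = 22, b_1(Sigma_15) = 30.
b_1 = 22 + 30 = 52

52


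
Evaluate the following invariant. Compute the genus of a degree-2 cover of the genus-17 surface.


For an n-sheeted cover: chi(E) = n * chi(B).
chi(Sigma_17) = 2 - 2*17 = -32.
chi(E) = 2 * (-32) = -64.
genus(E) = (2 - chi(E))/2 = (2 - (-64))/2 = 66/2 = 33

33


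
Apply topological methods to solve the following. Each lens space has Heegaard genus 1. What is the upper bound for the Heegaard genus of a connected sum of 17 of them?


Heegaard genus satisfies g(A#B) <= g(A) + g(B).
Each lens space has g = 1.
Upper bound: 17 * 1 = 17

17


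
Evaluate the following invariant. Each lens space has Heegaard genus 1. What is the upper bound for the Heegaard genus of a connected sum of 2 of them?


Heegaard genus satisfies g(A#B) <= g(A) + g(B).
Each lens space has g = 1.
Upper bound: 2 * 1 = 2

2


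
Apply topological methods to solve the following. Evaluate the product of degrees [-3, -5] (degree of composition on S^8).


Degree is multiplicative: deg(composition) = product of degrees.
= (-3) * (-5) = 15

15


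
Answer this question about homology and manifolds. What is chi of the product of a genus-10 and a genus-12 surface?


chi(Sigma_10) = 2 - 2*10 = -18
chi(Sigma_12) = 2 - 2*12 = -22
chi(product) = (-18) * (-22) = 396

396


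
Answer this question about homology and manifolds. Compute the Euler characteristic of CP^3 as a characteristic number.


For any closed oriented manifold, <e(TM),[M]> = chi(M).
chi(CP^3) = 3+1 = 4

4


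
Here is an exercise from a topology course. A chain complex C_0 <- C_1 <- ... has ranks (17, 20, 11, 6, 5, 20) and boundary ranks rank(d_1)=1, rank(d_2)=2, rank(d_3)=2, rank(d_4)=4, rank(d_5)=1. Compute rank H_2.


rank H_k = rank(ker d_k) - rank(im d_{k+1}).
rank(ker d_2) = rank(C_2) - rank(d_2) = 11 - 2 = 9.
rank(im d_{2+1}) = 2.
rank H_2 = 9 - 2 = 7

7


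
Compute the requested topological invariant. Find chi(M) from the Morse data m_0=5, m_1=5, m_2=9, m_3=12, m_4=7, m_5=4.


Morse theory: chi(M) = sum_k (-1)^k m_k where m_k = #(index-k critical points).
= (5) + (-5) + (9) + (-12) + (7) + (-4) = 0

0


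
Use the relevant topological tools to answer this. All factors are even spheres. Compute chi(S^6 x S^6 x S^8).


chi is multiplicative: chi(X x Y) = chi(X) chi(Y).
Each even-dim sphere has chi = 2. There are 3 factors.
chi = 2^3 = 8

8


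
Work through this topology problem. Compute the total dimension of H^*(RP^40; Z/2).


H^k(RP^40; Z/2) = Z/2 for each 0 <= k <= 40.
Total dimension = 40 + 1 = 41

41


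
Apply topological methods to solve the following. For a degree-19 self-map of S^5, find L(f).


On S^5: L(f) = tr(f_0*) + (-1)^5 tr(f_5*) = 1 + (-1)^5 * deg(f).
L(f) = 1 + (-1)^5 * 19 = 1 + -19 = -18

-18


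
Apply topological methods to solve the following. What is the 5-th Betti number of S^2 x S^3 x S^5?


Each S^d has Poincare polynomial 1 + t^d.
The product S^2 x S^3 x S^5 has Poincare polynomial prod(1+t^d_i).
Expanding: b_0=1, b_2=1, b_3=1, b_5=2, b_7=1, b_8=1, b_10=1.
b_5 = 2

2


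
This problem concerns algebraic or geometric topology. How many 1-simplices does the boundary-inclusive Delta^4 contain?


Delta^4 has 4+1 vertices. A 1-face is a choice of 1+1 vertices.
f_1 = C(4+1, 1+1) = C(5,2) = 10

10


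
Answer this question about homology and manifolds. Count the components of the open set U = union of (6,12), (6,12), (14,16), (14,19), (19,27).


Sort and merge overlapping open intervals.
Merged: (6,12), (14,19), (19,27).
Number of components = 3

3


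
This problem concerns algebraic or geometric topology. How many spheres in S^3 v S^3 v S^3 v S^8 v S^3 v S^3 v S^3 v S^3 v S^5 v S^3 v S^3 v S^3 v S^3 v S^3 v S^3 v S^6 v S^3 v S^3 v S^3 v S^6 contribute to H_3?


For a wedge of spheres, H_k (k>0) is free on one generator per sphere of dimension k.
Spheres of dimension 3: count = 16.
b_3 = 16

16


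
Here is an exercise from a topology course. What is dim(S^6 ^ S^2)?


S^m ^ S^n = S^{m+n}.
k = 6 + 2 = 8

8


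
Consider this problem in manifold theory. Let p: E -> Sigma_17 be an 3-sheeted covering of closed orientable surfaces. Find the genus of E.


For an n-sheeted cover: chi(E) = n * chi(B).
chi(Sigma_17) = 2 - 2*17 = -32.
chi(E) = 3 * (-32) = -96.
genus(E) = (2 - chi(E))/2 = (2 - (-96))/2 = 98/2 = 49

49


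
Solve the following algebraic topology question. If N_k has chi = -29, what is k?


chi = 2 - k for closed non-orientable surfaces with k crosscaps.
-29 = 2 - k
k = 2 - (-29) = 31

31


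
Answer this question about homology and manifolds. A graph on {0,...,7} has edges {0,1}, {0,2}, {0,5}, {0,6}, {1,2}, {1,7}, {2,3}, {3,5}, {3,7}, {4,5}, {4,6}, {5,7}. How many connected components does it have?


Run DFS/union-find over 8 vertices.
V = 8, E = 12.
Number of components = 1

1


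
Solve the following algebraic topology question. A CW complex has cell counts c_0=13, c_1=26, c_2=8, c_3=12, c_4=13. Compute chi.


chi = sum_k (-1)^k c_k.
= (-1)^0*13 + (-1)^1*26 + (-1)^2*8 + (-1)^3*12 + (-1)^4*13
= (13) + (-26) + (8) + (-12) + (13)
= -4

-4


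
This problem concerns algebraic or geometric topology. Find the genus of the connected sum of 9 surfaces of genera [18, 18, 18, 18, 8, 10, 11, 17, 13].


Genus is additive under connected sum of orientable surfaces.
g = 18 + 18 + 18 + 18 + 8 + 10 + 11 + 17 + 13 = 131

131


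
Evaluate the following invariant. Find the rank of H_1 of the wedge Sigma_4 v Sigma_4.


For a wedge: H_1(A v B) = H_1(A) + H_1(B).
b_1(Sigma_4) = 8, b_1(Sigma_4) = 8.
b_1 = 8 + 8 = 16

16


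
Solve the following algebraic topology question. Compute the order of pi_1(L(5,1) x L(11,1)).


pi_1(X x Y) = pi_1(X) x pi_1(Y).
pi_1(L(5,1)) = Z/5, pi_1(L(11,1)) = Z/11.
|Z/5 x Z/11| = 5 * 11 = 55

55
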